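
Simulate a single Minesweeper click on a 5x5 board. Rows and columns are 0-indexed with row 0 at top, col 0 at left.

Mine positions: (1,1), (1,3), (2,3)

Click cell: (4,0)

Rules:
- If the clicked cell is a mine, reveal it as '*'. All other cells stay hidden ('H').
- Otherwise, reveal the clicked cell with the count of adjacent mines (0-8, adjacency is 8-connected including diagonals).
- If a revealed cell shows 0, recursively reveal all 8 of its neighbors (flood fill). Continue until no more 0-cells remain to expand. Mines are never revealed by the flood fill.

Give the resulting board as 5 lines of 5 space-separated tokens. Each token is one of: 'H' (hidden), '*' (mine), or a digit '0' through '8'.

H H H H H
H H H H H
1 1 3 H H
0 0 1 1 1
0 0 0 0 0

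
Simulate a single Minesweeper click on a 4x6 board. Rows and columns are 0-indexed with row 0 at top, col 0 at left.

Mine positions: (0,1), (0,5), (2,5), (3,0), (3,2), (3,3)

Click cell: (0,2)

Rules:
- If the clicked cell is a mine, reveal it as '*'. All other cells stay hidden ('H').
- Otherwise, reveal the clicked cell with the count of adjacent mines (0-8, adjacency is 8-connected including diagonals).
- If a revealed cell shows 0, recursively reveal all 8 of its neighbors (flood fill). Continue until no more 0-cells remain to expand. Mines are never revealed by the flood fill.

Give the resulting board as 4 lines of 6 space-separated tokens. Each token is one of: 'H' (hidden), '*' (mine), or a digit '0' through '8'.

H H 1 H H H
H H H H H H
H H H H H H
H H H H H H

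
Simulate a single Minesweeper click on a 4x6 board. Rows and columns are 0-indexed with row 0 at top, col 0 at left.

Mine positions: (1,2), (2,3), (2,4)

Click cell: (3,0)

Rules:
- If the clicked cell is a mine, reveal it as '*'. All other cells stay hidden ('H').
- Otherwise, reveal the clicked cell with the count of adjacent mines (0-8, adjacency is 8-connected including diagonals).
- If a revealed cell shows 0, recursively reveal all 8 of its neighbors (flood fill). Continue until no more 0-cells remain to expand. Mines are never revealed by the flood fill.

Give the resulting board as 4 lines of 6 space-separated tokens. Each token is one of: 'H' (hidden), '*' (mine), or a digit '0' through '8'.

0 1 H H H H
0 1 H H H H
0 1 2 H H H
0 0 1 H H H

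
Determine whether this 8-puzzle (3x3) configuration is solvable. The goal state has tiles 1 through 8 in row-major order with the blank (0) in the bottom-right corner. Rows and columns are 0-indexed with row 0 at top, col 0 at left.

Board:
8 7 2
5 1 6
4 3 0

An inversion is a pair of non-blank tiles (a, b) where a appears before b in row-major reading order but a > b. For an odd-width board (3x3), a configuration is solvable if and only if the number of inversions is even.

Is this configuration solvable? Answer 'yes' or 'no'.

Answer: yes

Derivation:
Inversions (pairs i<j in row-major order where tile[i] > tile[j] > 0): 20
20 is even, so the puzzle is solvable.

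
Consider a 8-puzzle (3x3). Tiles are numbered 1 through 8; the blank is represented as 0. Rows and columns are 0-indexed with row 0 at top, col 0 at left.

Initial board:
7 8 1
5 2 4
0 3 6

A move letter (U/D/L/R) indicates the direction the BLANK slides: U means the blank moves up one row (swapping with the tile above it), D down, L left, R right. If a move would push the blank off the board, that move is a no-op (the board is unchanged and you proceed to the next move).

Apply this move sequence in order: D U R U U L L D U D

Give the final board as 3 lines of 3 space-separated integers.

Answer: 2 7 1
0 8 4
5 3 6

Derivation:
After move 1 (D):
7 8 1
5 2 4
0 3 6

After move 2 (U):
7 8 1
0 2 4
5 3 6

After move 3 (R):
7 8 1
2 0 4
5 3 6

After move 4 (U):
7 0 1
2 8 4
5 3 6

After move 5 (U):
7 0 1
2 8 4
5 3 6

After move 6 (L):
0 7 1
2 8 4
5 3 6

After move 7 (L):
0 7 1
2 8 4
5 3 6

After move 8 (D):
2 7 1
0 8 4
5 3 6

After move 9 (U):
0 7 1
2 8 4
5 3 6

After move 10 (D):
2 7 1
0 8 4
5 3 6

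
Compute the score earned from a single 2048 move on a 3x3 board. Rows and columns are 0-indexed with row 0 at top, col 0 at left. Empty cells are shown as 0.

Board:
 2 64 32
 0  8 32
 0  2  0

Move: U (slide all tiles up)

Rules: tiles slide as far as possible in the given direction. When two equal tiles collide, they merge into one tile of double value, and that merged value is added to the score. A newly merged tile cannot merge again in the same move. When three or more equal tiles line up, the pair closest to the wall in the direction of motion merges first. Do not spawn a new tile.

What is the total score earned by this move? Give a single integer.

Answer: 64

Derivation:
Slide up:
col 0: [2, 0, 0] -> [2, 0, 0]  score +0 (running 0)
col 1: [64, 8, 2] -> [64, 8, 2]  score +0 (running 0)
col 2: [32, 32, 0] -> [64, 0, 0]  score +64 (running 64)
Board after move:
 2 64 64
 0  8  0
 0  2  0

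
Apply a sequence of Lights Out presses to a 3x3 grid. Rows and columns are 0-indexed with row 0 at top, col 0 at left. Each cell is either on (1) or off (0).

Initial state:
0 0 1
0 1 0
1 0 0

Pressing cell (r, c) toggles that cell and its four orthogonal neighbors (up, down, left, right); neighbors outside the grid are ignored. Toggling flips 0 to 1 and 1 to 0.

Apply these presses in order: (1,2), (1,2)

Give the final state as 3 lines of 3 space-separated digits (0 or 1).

Answer: 0 0 1
0 1 0
1 0 0

Derivation:
After press 1 at (1,2):
0 0 0
0 0 1
1 0 1

After press 2 at (1,2):
0 0 1
0 1 0
1 0 0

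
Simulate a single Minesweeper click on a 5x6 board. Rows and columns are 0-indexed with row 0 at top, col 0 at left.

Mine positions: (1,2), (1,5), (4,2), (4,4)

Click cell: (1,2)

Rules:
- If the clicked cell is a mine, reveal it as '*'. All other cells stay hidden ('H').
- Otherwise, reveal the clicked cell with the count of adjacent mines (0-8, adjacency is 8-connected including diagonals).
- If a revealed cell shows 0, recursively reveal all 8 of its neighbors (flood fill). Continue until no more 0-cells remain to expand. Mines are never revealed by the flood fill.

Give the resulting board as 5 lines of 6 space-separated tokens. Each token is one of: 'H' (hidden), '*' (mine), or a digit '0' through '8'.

H H H H H H
H H * H H H
H H H H H H
H H H H H H
H H H H H H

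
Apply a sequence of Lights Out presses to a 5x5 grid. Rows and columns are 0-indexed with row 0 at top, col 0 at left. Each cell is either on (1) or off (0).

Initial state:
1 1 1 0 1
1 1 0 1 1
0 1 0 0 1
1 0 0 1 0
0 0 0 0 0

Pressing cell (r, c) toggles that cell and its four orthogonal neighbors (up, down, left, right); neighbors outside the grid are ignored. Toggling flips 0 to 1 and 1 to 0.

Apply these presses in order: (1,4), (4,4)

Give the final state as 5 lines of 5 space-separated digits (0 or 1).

Answer: 1 1 1 0 0
1 1 0 0 0
0 1 0 0 0
1 0 0 1 1
0 0 0 1 1

Derivation:
After press 1 at (1,4):
1 1 1 0 0
1 1 0 0 0
0 1 0 0 0
1 0 0 1 0
0 0 0 0 0

After press 2 at (4,4):
1 1 1 0 0
1 1 0 0 0
0 1 0 0 0
1 0 0 1 1
0 0 0 1 1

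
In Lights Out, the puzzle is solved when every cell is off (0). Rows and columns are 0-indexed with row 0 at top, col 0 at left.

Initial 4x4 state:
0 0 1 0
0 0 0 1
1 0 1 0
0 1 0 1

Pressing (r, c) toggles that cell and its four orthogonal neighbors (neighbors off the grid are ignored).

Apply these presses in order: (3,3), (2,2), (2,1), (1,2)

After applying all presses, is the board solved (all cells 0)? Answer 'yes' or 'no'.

Answer: yes

Derivation:
After press 1 at (3,3):
0 0 1 0
0 0 0 1
1 0 1 1
0 1 1 0

After press 2 at (2,2):
0 0 1 0
0 0 1 1
1 1 0 0
0 1 0 0

After press 3 at (2,1):
0 0 1 0
0 1 1 1
0 0 1 0
0 0 0 0

After press 4 at (1,2):
0 0 0 0
0 0 0 0
0 0 0 0
0 0 0 0

Lights still on: 0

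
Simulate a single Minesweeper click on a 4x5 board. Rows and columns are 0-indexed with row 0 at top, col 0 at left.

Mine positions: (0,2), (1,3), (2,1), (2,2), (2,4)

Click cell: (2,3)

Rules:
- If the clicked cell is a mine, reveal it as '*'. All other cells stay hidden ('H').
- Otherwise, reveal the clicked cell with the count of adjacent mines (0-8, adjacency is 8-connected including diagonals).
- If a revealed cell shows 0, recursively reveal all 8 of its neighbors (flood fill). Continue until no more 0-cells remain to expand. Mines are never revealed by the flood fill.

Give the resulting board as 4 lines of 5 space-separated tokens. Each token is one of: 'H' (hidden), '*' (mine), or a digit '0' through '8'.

H H H H H
H H H H H
H H H 3 H
H H H H H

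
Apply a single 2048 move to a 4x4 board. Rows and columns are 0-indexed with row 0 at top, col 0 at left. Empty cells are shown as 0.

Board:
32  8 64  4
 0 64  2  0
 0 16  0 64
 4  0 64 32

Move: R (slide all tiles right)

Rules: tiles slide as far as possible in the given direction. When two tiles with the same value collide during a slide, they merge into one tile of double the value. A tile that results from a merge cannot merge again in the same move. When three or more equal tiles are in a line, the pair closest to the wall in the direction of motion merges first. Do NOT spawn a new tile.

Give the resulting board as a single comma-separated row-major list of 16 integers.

Slide right:
row 0: [32, 8, 64, 4] -> [32, 8, 64, 4]
row 1: [0, 64, 2, 0] -> [0, 0, 64, 2]
row 2: [0, 16, 0, 64] -> [0, 0, 16, 64]
row 3: [4, 0, 64, 32] -> [0, 4, 64, 32]

Answer: 32, 8, 64, 4, 0, 0, 64, 2, 0, 0, 16, 64, 0, 4, 64, 32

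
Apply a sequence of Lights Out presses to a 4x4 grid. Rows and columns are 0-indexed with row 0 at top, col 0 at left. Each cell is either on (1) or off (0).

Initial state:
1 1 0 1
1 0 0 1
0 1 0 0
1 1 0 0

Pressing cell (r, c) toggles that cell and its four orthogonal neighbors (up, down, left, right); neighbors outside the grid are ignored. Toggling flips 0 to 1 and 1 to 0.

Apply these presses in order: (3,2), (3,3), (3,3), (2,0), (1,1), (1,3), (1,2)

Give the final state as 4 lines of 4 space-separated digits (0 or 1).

After press 1 at (3,2):
1 1 0 1
1 0 0 1
0 1 1 0
1 0 1 1

After press 2 at (3,3):
1 1 0 1
1 0 0 1
0 1 1 1
1 0 0 0

After press 3 at (3,3):
1 1 0 1
1 0 0 1
0 1 1 0
1 0 1 1

After press 4 at (2,0):
1 1 0 1
0 0 0 1
1 0 1 0
0 0 1 1

After press 5 at (1,1):
1 0 0 1
1 1 1 1
1 1 1 0
0 0 1 1

After press 6 at (1,3):
1 0 0 0
1 1 0 0
1 1 1 1
0 0 1 1

After press 7 at (1,2):
1 0 1 0
1 0 1 1
1 1 0 1
0 0 1 1

Answer: 1 0 1 0
1 0 1 1
1 1 0 1
0 0 1 1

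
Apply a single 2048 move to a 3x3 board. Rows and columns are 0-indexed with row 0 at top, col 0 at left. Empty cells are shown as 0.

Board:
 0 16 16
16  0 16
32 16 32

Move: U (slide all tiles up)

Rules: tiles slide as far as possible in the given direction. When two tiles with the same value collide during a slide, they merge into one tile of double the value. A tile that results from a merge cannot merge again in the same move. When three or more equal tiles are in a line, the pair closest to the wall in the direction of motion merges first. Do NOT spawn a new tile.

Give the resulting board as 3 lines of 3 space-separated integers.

Slide up:
col 0: [0, 16, 32] -> [16, 32, 0]
col 1: [16, 0, 16] -> [32, 0, 0]
col 2: [16, 16, 32] -> [32, 32, 0]

Answer: 16 32 32
32  0 32
 0  0  0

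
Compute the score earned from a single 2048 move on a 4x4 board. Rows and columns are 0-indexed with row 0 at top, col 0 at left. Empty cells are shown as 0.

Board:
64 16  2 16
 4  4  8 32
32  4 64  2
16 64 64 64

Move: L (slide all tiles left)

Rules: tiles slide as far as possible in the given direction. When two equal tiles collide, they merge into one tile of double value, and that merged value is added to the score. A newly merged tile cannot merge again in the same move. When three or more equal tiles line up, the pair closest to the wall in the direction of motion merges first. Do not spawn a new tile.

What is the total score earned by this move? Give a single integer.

Slide left:
row 0: [64, 16, 2, 16] -> [64, 16, 2, 16]  score +0 (running 0)
row 1: [4, 4, 8, 32] -> [8, 8, 32, 0]  score +8 (running 8)
row 2: [32, 4, 64, 2] -> [32, 4, 64, 2]  score +0 (running 8)
row 3: [16, 64, 64, 64] -> [16, 128, 64, 0]  score +128 (running 136)
Board after move:
 64  16   2  16
  8   8  32   0
 32   4  64   2
 16 128  64   0

Answer: 136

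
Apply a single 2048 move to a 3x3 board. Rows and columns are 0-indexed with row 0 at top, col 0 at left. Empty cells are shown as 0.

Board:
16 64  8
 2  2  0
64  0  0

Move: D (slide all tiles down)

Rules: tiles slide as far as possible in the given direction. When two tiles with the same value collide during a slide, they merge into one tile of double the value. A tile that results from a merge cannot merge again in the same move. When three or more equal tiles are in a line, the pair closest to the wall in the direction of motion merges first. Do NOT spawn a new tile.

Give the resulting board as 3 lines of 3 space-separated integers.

Slide down:
col 0: [16, 2, 64] -> [16, 2, 64]
col 1: [64, 2, 0] -> [0, 64, 2]
col 2: [8, 0, 0] -> [0, 0, 8]

Answer: 16  0  0
 2 64  0
64  2  8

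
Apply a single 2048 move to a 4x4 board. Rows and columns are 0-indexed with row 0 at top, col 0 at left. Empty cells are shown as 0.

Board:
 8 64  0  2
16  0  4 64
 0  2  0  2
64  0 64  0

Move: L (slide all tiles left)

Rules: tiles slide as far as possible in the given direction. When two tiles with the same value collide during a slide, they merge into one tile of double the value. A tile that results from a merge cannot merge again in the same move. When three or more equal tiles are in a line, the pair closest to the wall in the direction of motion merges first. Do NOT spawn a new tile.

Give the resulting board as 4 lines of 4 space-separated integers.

Slide left:
row 0: [8, 64, 0, 2] -> [8, 64, 2, 0]
row 1: [16, 0, 4, 64] -> [16, 4, 64, 0]
row 2: [0, 2, 0, 2] -> [4, 0, 0, 0]
row 3: [64, 0, 64, 0] -> [128, 0, 0, 0]

Answer:   8  64   2   0
 16   4  64   0
  4   0   0   0
128   0   0   0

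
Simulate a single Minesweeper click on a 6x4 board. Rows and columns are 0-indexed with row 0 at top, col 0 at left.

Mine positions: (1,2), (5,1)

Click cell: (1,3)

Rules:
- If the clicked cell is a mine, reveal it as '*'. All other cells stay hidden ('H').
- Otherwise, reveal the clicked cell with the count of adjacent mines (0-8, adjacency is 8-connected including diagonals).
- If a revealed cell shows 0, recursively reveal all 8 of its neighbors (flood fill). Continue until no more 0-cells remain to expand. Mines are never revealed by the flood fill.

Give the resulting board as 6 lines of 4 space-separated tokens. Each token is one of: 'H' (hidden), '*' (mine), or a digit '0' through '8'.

H H H H
H H H 1
H H H H
H H H H
H H H H
H H H H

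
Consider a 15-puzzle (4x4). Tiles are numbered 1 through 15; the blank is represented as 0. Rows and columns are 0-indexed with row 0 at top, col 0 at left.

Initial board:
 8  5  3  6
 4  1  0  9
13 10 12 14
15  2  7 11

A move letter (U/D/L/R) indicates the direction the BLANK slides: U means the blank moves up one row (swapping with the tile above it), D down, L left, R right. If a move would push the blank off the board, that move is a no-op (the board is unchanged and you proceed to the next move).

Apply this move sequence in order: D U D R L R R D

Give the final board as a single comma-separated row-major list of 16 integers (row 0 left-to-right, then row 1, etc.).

After move 1 (D):
 8  5  3  6
 4  1 12  9
13 10  0 14
15  2  7 11

After move 2 (U):
 8  5  3  6
 4  1  0  9
13 10 12 14
15  2  7 11

After move 3 (D):
 8  5  3  6
 4  1 12  9
13 10  0 14
15  2  7 11

After move 4 (R):
 8  5  3  6
 4  1 12  9
13 10 14  0
15  2  7 11

After move 5 (L):
 8  5  3  6
 4  1 12  9
13 10  0 14
15  2  7 11

After move 6 (R):
 8  5  3  6
 4  1 12  9
13 10 14  0
15  2  7 11

After move 7 (R):
 8  5  3  6
 4  1 12  9
13 10 14  0
15  2  7 11

After move 8 (D):
 8  5  3  6
 4  1 12  9
13 10 14 11
15  2  7  0

Answer: 8, 5, 3, 6, 4, 1, 12, 9, 13, 10, 14, 11, 15, 2, 7, 0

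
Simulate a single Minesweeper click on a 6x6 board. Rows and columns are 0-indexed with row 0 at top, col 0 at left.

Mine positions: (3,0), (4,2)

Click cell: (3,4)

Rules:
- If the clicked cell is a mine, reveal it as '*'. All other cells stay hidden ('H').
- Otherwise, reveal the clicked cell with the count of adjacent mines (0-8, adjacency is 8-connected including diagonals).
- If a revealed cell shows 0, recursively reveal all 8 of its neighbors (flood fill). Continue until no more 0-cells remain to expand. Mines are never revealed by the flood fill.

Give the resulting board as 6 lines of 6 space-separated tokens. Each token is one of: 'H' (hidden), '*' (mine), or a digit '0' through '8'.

0 0 0 0 0 0
0 0 0 0 0 0
1 1 0 0 0 0
H 2 1 1 0 0
H H H 1 0 0
H H H 1 0 0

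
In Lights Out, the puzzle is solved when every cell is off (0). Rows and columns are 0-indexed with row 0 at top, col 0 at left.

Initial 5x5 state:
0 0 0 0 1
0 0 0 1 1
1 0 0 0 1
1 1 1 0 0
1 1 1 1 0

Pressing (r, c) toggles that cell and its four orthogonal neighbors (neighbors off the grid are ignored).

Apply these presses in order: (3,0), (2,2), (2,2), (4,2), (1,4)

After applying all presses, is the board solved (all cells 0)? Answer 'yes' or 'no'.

Answer: yes

Derivation:
After press 1 at (3,0):
0 0 0 0 1
0 0 0 1 1
0 0 0 0 1
0 0 1 0 0
0 1 1 1 0

After press 2 at (2,2):
0 0 0 0 1
0 0 1 1 1
0 1 1 1 1
0 0 0 0 0
0 1 1 1 0

After press 3 at (2,2):
0 0 0 0 1
0 0 0 1 1
0 0 0 0 1
0 0 1 0 0
0 1 1 1 0

After press 4 at (4,2):
0 0 0 0 1
0 0 0 1 1
0 0 0 0 1
0 0 0 0 0
0 0 0 0 0

After press 5 at (1,4):
0 0 0 0 0
0 0 0 0 0
0 0 0 0 0
0 0 0 0 0
0 0 0 0 0

Lights still on: 0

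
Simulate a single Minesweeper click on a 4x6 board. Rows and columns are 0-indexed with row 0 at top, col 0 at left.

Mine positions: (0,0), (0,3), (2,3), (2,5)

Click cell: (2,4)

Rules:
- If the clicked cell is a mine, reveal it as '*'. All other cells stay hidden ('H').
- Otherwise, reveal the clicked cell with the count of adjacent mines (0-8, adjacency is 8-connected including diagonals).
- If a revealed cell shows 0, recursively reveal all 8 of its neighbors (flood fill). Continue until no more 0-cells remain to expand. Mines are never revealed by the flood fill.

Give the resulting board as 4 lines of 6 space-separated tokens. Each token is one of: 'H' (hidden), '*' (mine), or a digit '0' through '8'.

H H H H H H
H H H H H H
H H H H 2 H
H H H H H H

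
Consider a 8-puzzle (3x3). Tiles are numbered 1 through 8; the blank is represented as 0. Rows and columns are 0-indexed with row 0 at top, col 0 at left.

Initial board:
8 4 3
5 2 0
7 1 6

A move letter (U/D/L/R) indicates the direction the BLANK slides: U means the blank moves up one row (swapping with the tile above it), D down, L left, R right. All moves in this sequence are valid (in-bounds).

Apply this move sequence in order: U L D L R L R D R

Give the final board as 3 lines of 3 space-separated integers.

After move 1 (U):
8 4 0
5 2 3
7 1 6

After move 2 (L):
8 0 4
5 2 3
7 1 6

After move 3 (D):
8 2 4
5 0 3
7 1 6

After move 4 (L):
8 2 4
0 5 3
7 1 6

After move 5 (R):
8 2 4
5 0 3
7 1 6

After move 6 (L):
8 2 4
0 5 3
7 1 6

After move 7 (R):
8 2 4
5 0 3
7 1 6

After move 8 (D):
8 2 4
5 1 3
7 0 6

After move 9 (R):
8 2 4
5 1 3
7 6 0

Answer: 8 2 4
5 1 3
7 6 0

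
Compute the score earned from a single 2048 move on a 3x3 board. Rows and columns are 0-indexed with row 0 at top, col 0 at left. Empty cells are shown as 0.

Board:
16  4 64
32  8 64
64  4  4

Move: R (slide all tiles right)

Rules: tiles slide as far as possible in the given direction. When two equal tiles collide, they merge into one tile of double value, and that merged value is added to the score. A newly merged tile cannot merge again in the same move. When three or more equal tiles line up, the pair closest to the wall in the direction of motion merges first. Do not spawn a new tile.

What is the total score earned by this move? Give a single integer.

Answer: 8

Derivation:
Slide right:
row 0: [16, 4, 64] -> [16, 4, 64]  score +0 (running 0)
row 1: [32, 8, 64] -> [32, 8, 64]  score +0 (running 0)
row 2: [64, 4, 4] -> [0, 64, 8]  score +8 (running 8)
Board after move:
16  4 64
32  8 64
 0 64  8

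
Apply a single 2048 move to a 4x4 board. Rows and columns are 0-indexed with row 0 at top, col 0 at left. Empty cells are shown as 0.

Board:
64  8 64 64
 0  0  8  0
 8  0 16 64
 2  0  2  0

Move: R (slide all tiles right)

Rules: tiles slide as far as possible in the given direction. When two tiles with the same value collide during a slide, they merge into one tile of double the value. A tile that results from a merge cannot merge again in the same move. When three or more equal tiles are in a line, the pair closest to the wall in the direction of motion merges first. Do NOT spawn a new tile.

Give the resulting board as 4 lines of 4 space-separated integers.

Slide right:
row 0: [64, 8, 64, 64] -> [0, 64, 8, 128]
row 1: [0, 0, 8, 0] -> [0, 0, 0, 8]
row 2: [8, 0, 16, 64] -> [0, 8, 16, 64]
row 3: [2, 0, 2, 0] -> [0, 0, 0, 4]

Answer:   0  64   8 128
  0   0   0   8
  0   8  16  64
  0   0   0   4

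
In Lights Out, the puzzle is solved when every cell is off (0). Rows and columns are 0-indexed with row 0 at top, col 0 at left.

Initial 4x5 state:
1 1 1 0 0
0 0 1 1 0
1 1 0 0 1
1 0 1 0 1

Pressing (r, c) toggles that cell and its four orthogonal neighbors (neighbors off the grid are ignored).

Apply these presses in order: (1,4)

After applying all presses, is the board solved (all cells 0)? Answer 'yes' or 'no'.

Answer: no

Derivation:
After press 1 at (1,4):
1 1 1 0 1
0 0 1 0 1
1 1 0 0 0
1 0 1 0 1

Lights still on: 11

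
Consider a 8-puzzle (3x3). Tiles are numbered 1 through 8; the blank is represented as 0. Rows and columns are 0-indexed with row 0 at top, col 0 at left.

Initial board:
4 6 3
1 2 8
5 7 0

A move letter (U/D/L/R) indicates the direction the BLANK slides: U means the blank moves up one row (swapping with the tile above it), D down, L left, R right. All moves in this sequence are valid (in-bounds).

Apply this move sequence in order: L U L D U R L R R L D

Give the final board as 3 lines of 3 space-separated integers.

After move 1 (L):
4 6 3
1 2 8
5 0 7

After move 2 (U):
4 6 3
1 0 8
5 2 7

After move 3 (L):
4 6 3
0 1 8
5 2 7

After move 4 (D):
4 6 3
5 1 8
0 2 7

After move 5 (U):
4 6 3
0 1 8
5 2 7

After move 6 (R):
4 6 3
1 0 8
5 2 7

After move 7 (L):
4 6 3
0 1 8
5 2 7

After move 8 (R):
4 6 3
1 0 8
5 2 7

After move 9 (R):
4 6 3
1 8 0
5 2 7

After move 10 (L):
4 6 3
1 0 8
5 2 7

After move 11 (D):
4 6 3
1 2 8
5 0 7

Answer: 4 6 3
1 2 8
5 0 7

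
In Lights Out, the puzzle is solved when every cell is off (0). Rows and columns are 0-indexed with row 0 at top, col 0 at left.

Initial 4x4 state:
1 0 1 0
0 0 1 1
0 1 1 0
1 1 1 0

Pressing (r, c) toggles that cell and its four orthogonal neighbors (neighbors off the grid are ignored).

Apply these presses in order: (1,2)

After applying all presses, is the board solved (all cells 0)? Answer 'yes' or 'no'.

After press 1 at (1,2):
1 0 0 0
0 1 0 0
0 1 0 0
1 1 1 0

Lights still on: 6

Answer: no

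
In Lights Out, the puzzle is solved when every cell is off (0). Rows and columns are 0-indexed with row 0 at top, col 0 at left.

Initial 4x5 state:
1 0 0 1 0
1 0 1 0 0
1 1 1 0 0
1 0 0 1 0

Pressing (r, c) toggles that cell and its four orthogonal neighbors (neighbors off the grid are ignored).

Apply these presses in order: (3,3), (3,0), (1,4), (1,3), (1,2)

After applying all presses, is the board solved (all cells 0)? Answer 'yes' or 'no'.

Answer: no

Derivation:
After press 1 at (3,3):
1 0 0 1 0
1 0 1 0 0
1 1 1 1 0
1 0 1 0 1

After press 2 at (3,0):
1 0 0 1 0
1 0 1 0 0
0 1 1 1 0
0 1 1 0 1

After press 3 at (1,4):
1 0 0 1 1
1 0 1 1 1
0 1 1 1 1
0 1 1 0 1

After press 4 at (1,3):
1 0 0 0 1
1 0 0 0 0
0 1 1 0 1
0 1 1 0 1

After press 5 at (1,2):
1 0 1 0 1
1 1 1 1 0
0 1 0 0 1
0 1 1 0 1

Lights still on: 12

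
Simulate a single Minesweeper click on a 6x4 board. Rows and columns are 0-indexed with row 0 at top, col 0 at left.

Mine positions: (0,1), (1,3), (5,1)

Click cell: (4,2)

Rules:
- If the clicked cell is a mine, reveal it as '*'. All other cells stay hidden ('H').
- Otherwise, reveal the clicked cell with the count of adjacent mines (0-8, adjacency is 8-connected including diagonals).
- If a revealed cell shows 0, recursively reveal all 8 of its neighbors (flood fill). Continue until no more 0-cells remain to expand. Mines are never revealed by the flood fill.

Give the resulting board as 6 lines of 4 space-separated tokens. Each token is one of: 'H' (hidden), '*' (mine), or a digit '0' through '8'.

H H H H
H H H H
H H H H
H H H H
H H 1 H
H H H H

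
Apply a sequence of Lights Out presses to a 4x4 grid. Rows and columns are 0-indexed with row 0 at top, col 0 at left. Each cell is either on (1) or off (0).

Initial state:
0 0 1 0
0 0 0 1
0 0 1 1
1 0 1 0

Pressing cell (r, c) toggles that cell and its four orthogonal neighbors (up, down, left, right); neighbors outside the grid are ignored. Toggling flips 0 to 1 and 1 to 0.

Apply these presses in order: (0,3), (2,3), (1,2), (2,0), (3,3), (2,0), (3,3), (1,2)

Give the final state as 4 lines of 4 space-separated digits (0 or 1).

Answer: 0 0 0 1
0 0 0 1
0 0 0 0
1 0 1 1

Derivation:
After press 1 at (0,3):
0 0 0 1
0 0 0 0
0 0 1 1
1 0 1 0

After press 2 at (2,3):
0 0 0 1
0 0 0 1
0 0 0 0
1 0 1 1

After press 3 at (1,2):
0 0 1 1
0 1 1 0
0 0 1 0
1 0 1 1

After press 4 at (2,0):
0 0 1 1
1 1 1 0
1 1 1 0
0 0 1 1

After press 5 at (3,3):
0 0 1 1
1 1 1 0
1 1 1 1
0 0 0 0

After press 6 at (2,0):
0 0 1 1
0 1 1 0
0 0 1 1
1 0 0 0

After press 7 at (3,3):
0 0 1 1
0 1 1 0
0 0 1 0
1 0 1 1

After press 8 at (1,2):
0 0 0 1
0 0 0 1
0 0 0 0
1 0 1 1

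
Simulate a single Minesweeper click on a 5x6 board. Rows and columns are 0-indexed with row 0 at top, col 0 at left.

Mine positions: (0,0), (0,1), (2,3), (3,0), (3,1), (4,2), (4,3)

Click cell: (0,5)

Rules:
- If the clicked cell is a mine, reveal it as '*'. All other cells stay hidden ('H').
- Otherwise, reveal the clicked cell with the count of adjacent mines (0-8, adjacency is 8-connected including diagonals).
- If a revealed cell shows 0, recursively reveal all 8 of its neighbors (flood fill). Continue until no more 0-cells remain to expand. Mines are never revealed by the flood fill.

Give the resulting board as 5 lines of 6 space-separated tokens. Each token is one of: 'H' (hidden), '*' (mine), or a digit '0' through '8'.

H H 1 0 0 0
H H 2 1 1 0
H H H H 1 0
H H H H 2 0
H H H H 1 0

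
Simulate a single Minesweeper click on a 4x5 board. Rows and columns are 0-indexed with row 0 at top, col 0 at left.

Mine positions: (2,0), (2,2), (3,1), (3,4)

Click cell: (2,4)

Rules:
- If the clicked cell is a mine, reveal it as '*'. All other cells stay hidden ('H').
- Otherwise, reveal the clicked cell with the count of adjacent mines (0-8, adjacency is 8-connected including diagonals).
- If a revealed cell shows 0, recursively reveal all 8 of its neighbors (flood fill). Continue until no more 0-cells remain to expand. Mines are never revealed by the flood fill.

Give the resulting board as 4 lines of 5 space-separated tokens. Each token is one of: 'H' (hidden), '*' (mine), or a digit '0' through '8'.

H H H H H
H H H H H
H H H H 1
H H H H H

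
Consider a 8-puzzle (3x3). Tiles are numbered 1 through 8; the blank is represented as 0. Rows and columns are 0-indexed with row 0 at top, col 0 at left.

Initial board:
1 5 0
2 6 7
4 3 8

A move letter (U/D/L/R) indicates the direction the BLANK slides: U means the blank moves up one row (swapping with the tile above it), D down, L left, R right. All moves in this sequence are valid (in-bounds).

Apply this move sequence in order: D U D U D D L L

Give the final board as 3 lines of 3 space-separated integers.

After move 1 (D):
1 5 7
2 6 0
4 3 8

After move 2 (U):
1 5 0
2 6 7
4 3 8

After move 3 (D):
1 5 7
2 6 0
4 3 8

After move 4 (U):
1 5 0
2 6 7
4 3 8

After move 5 (D):
1 5 7
2 6 0
4 3 8

After move 6 (D):
1 5 7
2 6 8
4 3 0

After move 7 (L):
1 5 7
2 6 8
4 0 3

After move 8 (L):
1 5 7
2 6 8
0 4 3

Answer: 1 5 7
2 6 8
0 4 3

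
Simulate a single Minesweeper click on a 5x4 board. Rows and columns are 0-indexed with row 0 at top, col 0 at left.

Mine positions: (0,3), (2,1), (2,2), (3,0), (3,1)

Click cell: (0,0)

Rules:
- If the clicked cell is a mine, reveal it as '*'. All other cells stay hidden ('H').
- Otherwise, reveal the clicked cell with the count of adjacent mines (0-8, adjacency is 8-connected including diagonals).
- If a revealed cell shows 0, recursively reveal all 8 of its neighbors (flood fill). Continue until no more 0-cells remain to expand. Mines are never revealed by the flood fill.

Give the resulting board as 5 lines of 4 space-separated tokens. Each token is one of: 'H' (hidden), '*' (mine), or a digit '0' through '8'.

0 0 1 H
1 2 3 H
H H H H
H H H H
H H H H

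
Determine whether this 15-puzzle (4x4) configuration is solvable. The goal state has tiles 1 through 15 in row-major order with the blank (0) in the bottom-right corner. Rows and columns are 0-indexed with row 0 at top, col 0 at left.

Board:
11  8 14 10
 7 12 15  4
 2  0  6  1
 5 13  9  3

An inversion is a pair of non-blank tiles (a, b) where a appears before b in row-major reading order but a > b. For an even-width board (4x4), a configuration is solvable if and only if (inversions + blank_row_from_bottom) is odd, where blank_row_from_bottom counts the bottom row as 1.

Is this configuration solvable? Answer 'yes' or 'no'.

Inversions: 68
Blank is in row 2 (0-indexed from top), which is row 2 counting from the bottom (bottom = 1).
68 + 2 = 70, which is even, so the puzzle is not solvable.

Answer: no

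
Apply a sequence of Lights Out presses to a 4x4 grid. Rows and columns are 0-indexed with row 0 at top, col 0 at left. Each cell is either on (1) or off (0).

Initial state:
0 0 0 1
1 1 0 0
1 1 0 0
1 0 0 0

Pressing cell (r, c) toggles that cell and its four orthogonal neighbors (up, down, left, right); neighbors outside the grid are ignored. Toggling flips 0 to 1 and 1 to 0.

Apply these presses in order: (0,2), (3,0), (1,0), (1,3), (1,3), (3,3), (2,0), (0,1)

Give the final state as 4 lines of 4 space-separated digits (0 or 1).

Answer: 0 0 0 0
1 1 1 0
0 0 0 1
1 1 1 1

Derivation:
After press 1 at (0,2):
0 1 1 0
1 1 1 0
1 1 0 0
1 0 0 0

After press 2 at (3,0):
0 1 1 0
1 1 1 0
0 1 0 0
0 1 0 0

After press 3 at (1,0):
1 1 1 0
0 0 1 0
1 1 0 0
0 1 0 0

After press 4 at (1,3):
1 1 1 1
0 0 0 1
1 1 0 1
0 1 0 0

After press 5 at (1,3):
1 1 1 0
0 0 1 0
1 1 0 0
0 1 0 0

After press 6 at (3,3):
1 1 1 0
0 0 1 0
1 1 0 1
0 1 1 1

After press 7 at (2,0):
1 1 1 0
1 0 1 0
0 0 0 1
1 1 1 1

After press 8 at (0,1):
0 0 0 0
1 1 1 0
0 0 0 1
1 1 1 1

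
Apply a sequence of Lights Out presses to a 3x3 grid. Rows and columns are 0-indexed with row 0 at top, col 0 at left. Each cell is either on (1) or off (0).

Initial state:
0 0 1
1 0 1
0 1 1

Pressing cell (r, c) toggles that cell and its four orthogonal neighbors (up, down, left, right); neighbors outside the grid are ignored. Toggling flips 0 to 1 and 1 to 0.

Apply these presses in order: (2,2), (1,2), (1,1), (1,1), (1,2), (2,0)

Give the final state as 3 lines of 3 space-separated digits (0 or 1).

Answer: 0 0 1
0 0 0
1 1 0

Derivation:
After press 1 at (2,2):
0 0 1
1 0 0
0 0 0

After press 2 at (1,2):
0 0 0
1 1 1
0 0 1

After press 3 at (1,1):
0 1 0
0 0 0
0 1 1

After press 4 at (1,1):
0 0 0
1 1 1
0 0 1

After press 5 at (1,2):
0 0 1
1 0 0
0 0 0

After press 6 at (2,0):
0 0 1
0 0 0
1 1 0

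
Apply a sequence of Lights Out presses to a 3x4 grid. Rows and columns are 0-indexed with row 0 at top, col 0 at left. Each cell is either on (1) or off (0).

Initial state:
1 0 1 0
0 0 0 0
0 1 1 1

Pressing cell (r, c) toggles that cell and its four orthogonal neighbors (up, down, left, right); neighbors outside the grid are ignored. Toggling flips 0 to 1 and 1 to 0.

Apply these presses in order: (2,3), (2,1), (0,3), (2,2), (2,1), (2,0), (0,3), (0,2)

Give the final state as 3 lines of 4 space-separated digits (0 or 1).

Answer: 1 1 0 1
1 0 0 1
1 1 1 1

Derivation:
After press 1 at (2,3):
1 0 1 0
0 0 0 1
0 1 0 0

After press 2 at (2,1):
1 0 1 0
0 1 0 1
1 0 1 0

After press 3 at (0,3):
1 0 0 1
0 1 0 0
1 0 1 0

After press 4 at (2,2):
1 0 0 1
0 1 1 0
1 1 0 1

After press 5 at (2,1):
1 0 0 1
0 0 1 0
0 0 1 1

After press 6 at (2,0):
1 0 0 1
1 0 1 0
1 1 1 1

After press 7 at (0,3):
1 0 1 0
1 0 1 1
1 1 1 1

After press 8 at (0,2):
1 1 0 1
1 0 0 1
1 1 1 1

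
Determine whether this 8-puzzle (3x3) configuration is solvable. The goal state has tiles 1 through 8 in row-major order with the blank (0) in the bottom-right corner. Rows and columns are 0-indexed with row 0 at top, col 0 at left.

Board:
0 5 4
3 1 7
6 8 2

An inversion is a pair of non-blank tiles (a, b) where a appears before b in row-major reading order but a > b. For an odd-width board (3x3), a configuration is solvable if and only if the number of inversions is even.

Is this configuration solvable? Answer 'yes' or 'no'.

Inversions (pairs i<j in row-major order where tile[i] > tile[j] > 0): 13
13 is odd, so the puzzle is not solvable.

Answer: no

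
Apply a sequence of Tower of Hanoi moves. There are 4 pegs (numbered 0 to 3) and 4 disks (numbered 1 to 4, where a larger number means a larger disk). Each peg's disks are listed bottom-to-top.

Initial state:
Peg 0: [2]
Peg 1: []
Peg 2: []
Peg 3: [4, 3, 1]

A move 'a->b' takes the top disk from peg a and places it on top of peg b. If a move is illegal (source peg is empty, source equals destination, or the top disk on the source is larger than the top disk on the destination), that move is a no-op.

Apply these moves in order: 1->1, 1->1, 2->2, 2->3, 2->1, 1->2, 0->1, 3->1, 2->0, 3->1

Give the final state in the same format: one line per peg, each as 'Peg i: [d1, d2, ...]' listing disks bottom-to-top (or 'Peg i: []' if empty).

Answer: Peg 0: []
Peg 1: [2, 1]
Peg 2: []
Peg 3: [4, 3]

Derivation:
After move 1 (1->1):
Peg 0: [2]
Peg 1: []
Peg 2: []
Peg 3: [4, 3, 1]

After move 2 (1->1):
Peg 0: [2]
Peg 1: []
Peg 2: []
Peg 3: [4, 3, 1]

After move 3 (2->2):
Peg 0: [2]
Peg 1: []
Peg 2: []
Peg 3: [4, 3, 1]

After move 4 (2->3):
Peg 0: [2]
Peg 1: []
Peg 2: []
Peg 3: [4, 3, 1]

After move 5 (2->1):
Peg 0: [2]
Peg 1: []
Peg 2: []
Peg 3: [4, 3, 1]

After move 6 (1->2):
Peg 0: [2]
Peg 1: []
Peg 2: []
Peg 3: [4, 3, 1]

After move 7 (0->1):
Peg 0: []
Peg 1: [2]
Peg 2: []
Peg 3: [4, 3, 1]

After move 8 (3->1):
Peg 0: []
Peg 1: [2, 1]
Peg 2: []
Peg 3: [4, 3]

After move 9 (2->0):
Peg 0: []
Peg 1: [2, 1]
Peg 2: []
Peg 3: [4, 3]

After move 10 (3->1):
Peg 0: []
Peg 1: [2, 1]
Peg 2: []
Peg 3: [4, 3]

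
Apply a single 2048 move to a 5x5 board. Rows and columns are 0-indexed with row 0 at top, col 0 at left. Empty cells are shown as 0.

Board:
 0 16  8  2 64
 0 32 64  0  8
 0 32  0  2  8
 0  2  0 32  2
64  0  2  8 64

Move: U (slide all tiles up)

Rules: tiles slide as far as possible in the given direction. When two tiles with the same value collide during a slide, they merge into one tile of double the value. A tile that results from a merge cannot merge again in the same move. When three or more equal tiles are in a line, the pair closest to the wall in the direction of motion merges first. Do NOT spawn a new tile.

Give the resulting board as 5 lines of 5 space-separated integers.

Answer: 64 16  8  4 64
 0 64 64 32 16
 0  2  2  8  2
 0  0  0  0 64
 0  0  0  0  0

Derivation:
Slide up:
col 0: [0, 0, 0, 0, 64] -> [64, 0, 0, 0, 0]
col 1: [16, 32, 32, 2, 0] -> [16, 64, 2, 0, 0]
col 2: [8, 64, 0, 0, 2] -> [8, 64, 2, 0, 0]
col 3: [2, 0, 2, 32, 8] -> [4, 32, 8, 0, 0]
col 4: [64, 8, 8, 2, 64] -> [64, 16, 2, 64, 0]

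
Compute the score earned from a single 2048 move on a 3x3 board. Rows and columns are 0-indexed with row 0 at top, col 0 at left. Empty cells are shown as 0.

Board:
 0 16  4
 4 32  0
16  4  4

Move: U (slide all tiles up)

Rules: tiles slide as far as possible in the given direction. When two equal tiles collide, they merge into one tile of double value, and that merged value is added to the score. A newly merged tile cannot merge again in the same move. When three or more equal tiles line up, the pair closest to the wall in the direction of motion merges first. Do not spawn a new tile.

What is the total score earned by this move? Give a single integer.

Answer: 8

Derivation:
Slide up:
col 0: [0, 4, 16] -> [4, 16, 0]  score +0 (running 0)
col 1: [16, 32, 4] -> [16, 32, 4]  score +0 (running 0)
col 2: [4, 0, 4] -> [8, 0, 0]  score +8 (running 8)
Board after move:
 4 16  8
16 32  0
 0  4  0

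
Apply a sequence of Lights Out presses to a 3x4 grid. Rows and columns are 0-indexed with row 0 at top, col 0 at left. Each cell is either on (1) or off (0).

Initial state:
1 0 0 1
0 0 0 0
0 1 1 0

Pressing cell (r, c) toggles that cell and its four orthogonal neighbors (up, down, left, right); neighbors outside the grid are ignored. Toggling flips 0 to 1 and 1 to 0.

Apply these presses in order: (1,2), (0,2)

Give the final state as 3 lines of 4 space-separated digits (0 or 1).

Answer: 1 1 0 0
0 1 0 1
0 1 0 0

Derivation:
After press 1 at (1,2):
1 0 1 1
0 1 1 1
0 1 0 0

After press 2 at (0,2):
1 1 0 0
0 1 0 1
0 1 0 0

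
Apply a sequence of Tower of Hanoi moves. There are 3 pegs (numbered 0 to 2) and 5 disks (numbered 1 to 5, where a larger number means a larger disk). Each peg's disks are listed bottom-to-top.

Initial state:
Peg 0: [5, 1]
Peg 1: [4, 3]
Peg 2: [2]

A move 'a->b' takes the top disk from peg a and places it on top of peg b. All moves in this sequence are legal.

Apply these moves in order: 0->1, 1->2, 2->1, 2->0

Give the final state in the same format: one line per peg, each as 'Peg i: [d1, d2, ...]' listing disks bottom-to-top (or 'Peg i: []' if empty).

After move 1 (0->1):
Peg 0: [5]
Peg 1: [4, 3, 1]
Peg 2: [2]

After move 2 (1->2):
Peg 0: [5]
Peg 1: [4, 3]
Peg 2: [2, 1]

After move 3 (2->1):
Peg 0: [5]
Peg 1: [4, 3, 1]
Peg 2: [2]

After move 4 (2->0):
Peg 0: [5, 2]
Peg 1: [4, 3, 1]
Peg 2: []

Answer: Peg 0: [5, 2]
Peg 1: [4, 3, 1]
Peg 2: []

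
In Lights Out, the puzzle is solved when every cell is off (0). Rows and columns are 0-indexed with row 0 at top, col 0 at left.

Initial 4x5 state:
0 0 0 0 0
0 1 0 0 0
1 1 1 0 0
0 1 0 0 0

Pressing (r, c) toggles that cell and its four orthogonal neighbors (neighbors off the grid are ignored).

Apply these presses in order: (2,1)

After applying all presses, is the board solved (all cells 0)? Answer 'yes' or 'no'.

Answer: yes

Derivation:
After press 1 at (2,1):
0 0 0 0 0
0 0 0 0 0
0 0 0 0 0
0 0 0 0 0

Lights still on: 0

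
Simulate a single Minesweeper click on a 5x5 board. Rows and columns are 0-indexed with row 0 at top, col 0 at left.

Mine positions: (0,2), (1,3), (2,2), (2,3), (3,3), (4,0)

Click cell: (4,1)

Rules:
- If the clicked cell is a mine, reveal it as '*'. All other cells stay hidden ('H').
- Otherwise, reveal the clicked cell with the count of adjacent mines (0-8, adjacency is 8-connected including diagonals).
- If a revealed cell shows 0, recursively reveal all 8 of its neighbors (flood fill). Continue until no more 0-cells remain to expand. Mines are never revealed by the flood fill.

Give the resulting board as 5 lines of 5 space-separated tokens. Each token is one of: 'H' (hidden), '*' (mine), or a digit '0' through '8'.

H H H H H
H H H H H
H H H H H
H H H H H
H 1 H H H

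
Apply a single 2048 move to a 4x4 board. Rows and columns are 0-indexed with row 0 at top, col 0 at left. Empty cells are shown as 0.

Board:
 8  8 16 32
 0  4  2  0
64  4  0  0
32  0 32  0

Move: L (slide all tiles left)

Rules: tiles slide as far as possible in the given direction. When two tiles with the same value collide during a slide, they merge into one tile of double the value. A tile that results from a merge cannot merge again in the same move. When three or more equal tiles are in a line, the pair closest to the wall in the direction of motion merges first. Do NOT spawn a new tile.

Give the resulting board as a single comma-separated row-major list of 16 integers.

Slide left:
row 0: [8, 8, 16, 32] -> [16, 16, 32, 0]
row 1: [0, 4, 2, 0] -> [4, 2, 0, 0]
row 2: [64, 4, 0, 0] -> [64, 4, 0, 0]
row 3: [32, 0, 32, 0] -> [64, 0, 0, 0]

Answer: 16, 16, 32, 0, 4, 2, 0, 0, 64, 4, 0, 0, 64, 0, 0, 0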